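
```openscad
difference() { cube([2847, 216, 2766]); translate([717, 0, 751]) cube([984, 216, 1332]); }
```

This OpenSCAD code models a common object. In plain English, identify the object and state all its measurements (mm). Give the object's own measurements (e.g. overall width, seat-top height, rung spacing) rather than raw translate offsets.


A wall 2847 mm long (x), 216 mm thick (y), 2766 mm tall, with a rectangular window opening cut through it. The opening is 984 mm wide and 1332 mm tall; its sill is at z = 751 mm and its near (−x) edge is 717 mm from the wall's −x end. The opening passes through the full wall thickness.


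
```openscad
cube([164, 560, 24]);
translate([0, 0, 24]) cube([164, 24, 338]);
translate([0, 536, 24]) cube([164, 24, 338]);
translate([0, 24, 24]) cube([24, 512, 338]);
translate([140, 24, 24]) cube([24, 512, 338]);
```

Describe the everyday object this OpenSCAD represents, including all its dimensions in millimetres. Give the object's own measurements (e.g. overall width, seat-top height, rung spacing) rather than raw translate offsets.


An open-topped rectangular box: outside dimensions 164×560×362 mm, with a uniform wall and base thickness of 24 mm. The base is a full 164×560 slab on the floor; four walls sit on top of the base. The front and back walls (the −y and +y sides) span the full width; the two side walls fit between them.


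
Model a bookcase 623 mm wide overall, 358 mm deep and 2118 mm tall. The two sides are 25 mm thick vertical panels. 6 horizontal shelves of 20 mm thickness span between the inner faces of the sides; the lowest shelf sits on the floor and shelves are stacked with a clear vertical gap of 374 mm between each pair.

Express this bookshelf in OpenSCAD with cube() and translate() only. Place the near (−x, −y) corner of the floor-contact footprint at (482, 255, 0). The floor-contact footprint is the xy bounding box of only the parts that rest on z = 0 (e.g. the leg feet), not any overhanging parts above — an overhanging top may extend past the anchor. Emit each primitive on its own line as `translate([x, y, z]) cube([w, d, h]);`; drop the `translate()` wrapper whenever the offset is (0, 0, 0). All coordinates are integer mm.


translate([482, 255, 0]) cube([25, 358, 2118]);
translate([1080, 255, 0]) cube([25, 358, 2118]);
translate([507, 255, 0]) cube([573, 358, 20]);
translate([507, 255, 394]) cube([573, 358, 20]);
translate([507, 255, 788]) cube([573, 358, 20]);
translate([507, 255, 1182]) cube([573, 358, 20]);
translate([507, 255, 1576]) cube([573, 358, 20]);
translate([507, 255, 1970]) cube([573, 358, 20]);


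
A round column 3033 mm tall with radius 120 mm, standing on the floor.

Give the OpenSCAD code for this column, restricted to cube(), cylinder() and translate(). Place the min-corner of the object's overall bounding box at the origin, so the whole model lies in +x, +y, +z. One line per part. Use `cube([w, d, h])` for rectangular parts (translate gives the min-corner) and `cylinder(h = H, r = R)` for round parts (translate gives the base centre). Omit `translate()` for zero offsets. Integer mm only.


translate([120, 120, 0]) cylinder(h = 3033, r = 120);


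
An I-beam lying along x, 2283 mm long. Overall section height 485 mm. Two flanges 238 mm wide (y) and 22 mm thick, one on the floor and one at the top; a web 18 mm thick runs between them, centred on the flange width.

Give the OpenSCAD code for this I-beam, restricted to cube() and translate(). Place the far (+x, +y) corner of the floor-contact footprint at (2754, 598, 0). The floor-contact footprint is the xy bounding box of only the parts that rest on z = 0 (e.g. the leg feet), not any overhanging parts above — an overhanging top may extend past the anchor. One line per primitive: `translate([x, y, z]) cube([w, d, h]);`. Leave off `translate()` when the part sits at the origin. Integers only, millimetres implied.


translate([471, 360, 0]) cube([2283, 238, 22]);
translate([471, 470, 22]) cube([2283, 18, 441]);
translate([471, 360, 463]) cube([2283, 238, 22]);


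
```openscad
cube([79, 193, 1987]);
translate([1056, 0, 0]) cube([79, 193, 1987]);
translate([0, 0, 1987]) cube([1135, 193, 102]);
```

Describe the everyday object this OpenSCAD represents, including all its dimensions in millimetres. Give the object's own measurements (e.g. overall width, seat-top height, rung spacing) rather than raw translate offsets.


A door frame. The clear opening is 977 mm wide and 1987 mm high. Two 79 mm wide jambs, 193 mm deep, stand either side of the opening from the floor to the top of the opening. A 102 mm thick head sits across the top of both jambs, spanning the full outside width of the frame.


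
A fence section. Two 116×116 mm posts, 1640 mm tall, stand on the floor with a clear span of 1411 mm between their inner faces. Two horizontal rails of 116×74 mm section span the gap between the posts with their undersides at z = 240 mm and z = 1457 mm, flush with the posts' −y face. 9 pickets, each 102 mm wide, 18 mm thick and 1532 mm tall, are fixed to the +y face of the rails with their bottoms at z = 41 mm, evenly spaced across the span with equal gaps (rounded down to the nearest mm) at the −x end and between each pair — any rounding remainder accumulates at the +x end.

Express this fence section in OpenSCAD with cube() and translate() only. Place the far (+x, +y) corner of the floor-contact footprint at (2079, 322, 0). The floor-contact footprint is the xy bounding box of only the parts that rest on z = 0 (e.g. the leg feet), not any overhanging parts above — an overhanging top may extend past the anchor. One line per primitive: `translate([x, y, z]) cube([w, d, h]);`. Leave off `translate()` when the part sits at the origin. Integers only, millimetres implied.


translate([436, 206, 0]) cube([116, 116, 1640]);
translate([1963, 206, 0]) cube([116, 116, 1640]);
translate([552, 206, 240]) cube([1411, 116, 74]);
translate([552, 206, 1457]) cube([1411, 116, 74]);
translate([601, 322, 41]) cube([102, 18, 1532]);
translate([752, 322, 41]) cube([102, 18, 1532]);
translate([903, 322, 41]) cube([102, 18, 1532]);
translate([1054, 322, 41]) cube([102, 18, 1532]);
translate([1205, 322, 41]) cube([102, 18, 1532]);
translate([1356, 322, 41]) cube([102, 18, 1532]);
translate([1507, 322, 41]) cube([102, 18, 1532]);
translate([1658, 322, 41]) cube([102, 18, 1532]);
translate([1809, 322, 41]) cube([102, 18, 1532]);


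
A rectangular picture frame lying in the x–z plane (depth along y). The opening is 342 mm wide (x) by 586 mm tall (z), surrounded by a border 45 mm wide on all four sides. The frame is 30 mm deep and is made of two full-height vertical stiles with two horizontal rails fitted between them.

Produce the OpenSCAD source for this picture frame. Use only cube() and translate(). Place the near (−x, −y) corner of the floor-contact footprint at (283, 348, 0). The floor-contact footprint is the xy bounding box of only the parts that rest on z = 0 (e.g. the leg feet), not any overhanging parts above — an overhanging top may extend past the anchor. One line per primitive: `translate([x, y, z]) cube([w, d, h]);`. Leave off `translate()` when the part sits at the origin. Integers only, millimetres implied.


translate([283, 348, 0]) cube([45, 30, 676]);
translate([670, 348, 0]) cube([45, 30, 676]);
translate([328, 348, 0]) cube([342, 30, 45]);
translate([328, 348, 631]) cube([342, 30, 45]);


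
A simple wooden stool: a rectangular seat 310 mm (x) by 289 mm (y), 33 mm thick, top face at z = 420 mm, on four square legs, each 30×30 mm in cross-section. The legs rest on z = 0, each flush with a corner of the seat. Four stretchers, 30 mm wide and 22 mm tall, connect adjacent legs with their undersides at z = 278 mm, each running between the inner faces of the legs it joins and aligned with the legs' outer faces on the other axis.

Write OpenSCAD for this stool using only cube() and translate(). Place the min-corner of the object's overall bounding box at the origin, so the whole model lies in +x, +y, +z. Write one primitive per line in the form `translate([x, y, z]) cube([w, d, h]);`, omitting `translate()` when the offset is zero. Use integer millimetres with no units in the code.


translate([0, 0, 387]) cube([310, 289, 33]);
cube([30, 30, 387]);
translate([280, 0, 0]) cube([30, 30, 387]);
translate([0, 259, 0]) cube([30, 30, 387]);
translate([280, 259, 0]) cube([30, 30, 387]);
translate([30, 0, 278]) cube([250, 30, 22]);
translate([30, 259, 278]) cube([250, 30, 22]);
translate([0, 30, 278]) cube([30, 229, 22]);
translate([280, 30, 278]) cube([30, 229, 22]);


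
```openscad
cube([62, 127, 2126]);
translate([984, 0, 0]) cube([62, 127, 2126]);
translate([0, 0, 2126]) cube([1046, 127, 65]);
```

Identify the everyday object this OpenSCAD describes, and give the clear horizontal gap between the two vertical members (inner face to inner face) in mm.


A door frame. The clear opening width is 922 mm.

Two 2126 mm tall posts with a header on top — a door frame. The left jamb is 62 mm wide at x = 0; the right jamb starts at x = 984. The clear opening is 984 − 62 = 922 mm.


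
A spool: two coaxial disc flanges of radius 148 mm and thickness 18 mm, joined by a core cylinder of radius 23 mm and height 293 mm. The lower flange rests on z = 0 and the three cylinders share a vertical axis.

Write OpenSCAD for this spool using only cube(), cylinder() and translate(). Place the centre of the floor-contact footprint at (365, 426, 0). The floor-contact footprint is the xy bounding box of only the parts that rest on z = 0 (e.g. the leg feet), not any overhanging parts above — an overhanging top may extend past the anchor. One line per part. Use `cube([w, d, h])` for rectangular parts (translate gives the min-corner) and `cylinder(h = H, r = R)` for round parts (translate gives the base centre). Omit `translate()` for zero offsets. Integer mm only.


translate([365, 426, 0]) cylinder(h = 18, r = 148);
translate([365, 426, 18]) cylinder(h = 293, r = 23);
translate([365, 426, 311]) cylinder(h = 18, r = 148);


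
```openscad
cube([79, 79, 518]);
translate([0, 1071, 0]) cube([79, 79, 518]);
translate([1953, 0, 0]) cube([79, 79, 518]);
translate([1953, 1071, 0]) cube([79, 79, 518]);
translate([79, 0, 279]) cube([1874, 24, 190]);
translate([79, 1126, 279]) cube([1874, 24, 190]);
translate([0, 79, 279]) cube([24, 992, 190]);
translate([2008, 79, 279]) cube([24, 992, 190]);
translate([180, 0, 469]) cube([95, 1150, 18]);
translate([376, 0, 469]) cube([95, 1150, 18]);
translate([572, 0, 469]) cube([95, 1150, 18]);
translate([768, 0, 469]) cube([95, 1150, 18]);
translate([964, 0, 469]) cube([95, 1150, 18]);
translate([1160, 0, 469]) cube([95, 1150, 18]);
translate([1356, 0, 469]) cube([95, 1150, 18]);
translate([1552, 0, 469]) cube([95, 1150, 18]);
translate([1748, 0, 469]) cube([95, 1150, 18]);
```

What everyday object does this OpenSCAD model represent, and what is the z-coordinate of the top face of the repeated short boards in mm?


A bed frame. The slat-top height is 487 mm.

Four posts, four rails, and a row of slats — a bed frame. Slats sit on the rails at z = 279 + 190 = 469; with slat thickness 18, the top is 487 mm.


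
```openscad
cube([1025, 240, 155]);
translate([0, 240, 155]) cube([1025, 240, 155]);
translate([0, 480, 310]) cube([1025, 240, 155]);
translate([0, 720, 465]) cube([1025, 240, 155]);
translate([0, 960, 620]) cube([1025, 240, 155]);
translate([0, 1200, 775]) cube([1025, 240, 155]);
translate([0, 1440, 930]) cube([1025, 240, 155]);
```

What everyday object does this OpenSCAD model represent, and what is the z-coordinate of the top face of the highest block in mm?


A staircase. The total rise is 1085 mm.

7 identical blocks, each offset up and back from the previous — a staircase. Each step is 155 mm tall and there are 7 of them, so the total rise is 7 × 155 = 1085 mm.


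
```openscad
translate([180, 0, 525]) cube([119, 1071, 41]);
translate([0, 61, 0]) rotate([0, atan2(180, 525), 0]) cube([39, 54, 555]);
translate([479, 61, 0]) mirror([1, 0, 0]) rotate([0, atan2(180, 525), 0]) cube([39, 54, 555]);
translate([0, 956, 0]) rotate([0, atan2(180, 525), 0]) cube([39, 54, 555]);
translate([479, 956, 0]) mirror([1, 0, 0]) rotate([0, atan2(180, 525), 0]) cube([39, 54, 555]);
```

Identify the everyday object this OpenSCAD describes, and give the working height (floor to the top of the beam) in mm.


A sawhorse. The overall height is 566 mm.

A beam across two mirrored pairs of raked legs — a sawhorse. The beam's underside is at z = 525 (matching the legs' vertical rise in atan2(180, 525)) and the beam is 41 mm tall, so its top is at 525 + 41 = 566 mm. The raked legs top out at the beam's underside, so that is the highest point.


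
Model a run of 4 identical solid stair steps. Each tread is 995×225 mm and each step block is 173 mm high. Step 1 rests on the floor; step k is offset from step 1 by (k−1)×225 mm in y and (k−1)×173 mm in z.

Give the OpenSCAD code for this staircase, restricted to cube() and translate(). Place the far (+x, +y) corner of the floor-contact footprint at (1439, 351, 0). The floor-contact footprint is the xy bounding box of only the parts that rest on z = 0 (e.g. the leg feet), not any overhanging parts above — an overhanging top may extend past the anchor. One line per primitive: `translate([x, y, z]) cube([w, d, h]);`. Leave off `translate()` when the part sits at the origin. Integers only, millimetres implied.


translate([444, 126, 0]) cube([995, 225, 173]);
translate([444, 351, 173]) cube([995, 225, 173]);
translate([444, 576, 346]) cube([995, 225, 173]);
translate([444, 801, 519]) cube([995, 225, 173]);


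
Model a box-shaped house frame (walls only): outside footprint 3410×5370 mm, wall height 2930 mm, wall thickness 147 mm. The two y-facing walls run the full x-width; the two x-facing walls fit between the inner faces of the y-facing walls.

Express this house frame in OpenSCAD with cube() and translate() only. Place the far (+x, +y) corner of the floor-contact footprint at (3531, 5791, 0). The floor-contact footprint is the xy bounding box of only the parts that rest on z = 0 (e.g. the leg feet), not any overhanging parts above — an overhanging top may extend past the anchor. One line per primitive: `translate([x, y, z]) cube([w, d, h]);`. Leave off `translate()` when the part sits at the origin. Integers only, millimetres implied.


translate([121, 421, 0]) cube([3410, 147, 2930]);
translate([121, 5644, 0]) cube([3410, 147, 2930]);
translate([121, 568, 0]) cube([147, 5076, 2930]);
translate([3384, 568, 0]) cube([147, 5076, 2930]);


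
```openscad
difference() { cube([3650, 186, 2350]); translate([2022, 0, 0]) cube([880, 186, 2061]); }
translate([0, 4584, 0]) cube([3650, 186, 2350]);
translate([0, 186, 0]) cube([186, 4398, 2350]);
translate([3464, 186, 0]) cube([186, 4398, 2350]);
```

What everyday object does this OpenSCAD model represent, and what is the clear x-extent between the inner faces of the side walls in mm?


A single room. The interior width is 3278 mm.

Four walls enclosing a rectangle with a door in the front wall — a room. Outside width 3650 minus two 186 mm walls gives 3278 mm.


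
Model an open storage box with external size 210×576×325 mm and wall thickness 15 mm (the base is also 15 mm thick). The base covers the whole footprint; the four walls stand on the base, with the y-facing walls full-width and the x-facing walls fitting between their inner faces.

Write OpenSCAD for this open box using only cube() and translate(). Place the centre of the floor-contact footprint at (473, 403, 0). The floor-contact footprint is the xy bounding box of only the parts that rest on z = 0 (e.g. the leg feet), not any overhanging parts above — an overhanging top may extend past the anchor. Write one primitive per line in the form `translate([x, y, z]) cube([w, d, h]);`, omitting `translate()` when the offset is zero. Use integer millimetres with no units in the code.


translate([368, 115, 0]) cube([210, 576, 15]);
translate([368, 115, 15]) cube([210, 15, 310]);
translate([368, 676, 15]) cube([210, 15, 310]);
translate([368, 130, 15]) cube([15, 546, 310]);
translate([563, 130, 15]) cube([15, 546, 310]);


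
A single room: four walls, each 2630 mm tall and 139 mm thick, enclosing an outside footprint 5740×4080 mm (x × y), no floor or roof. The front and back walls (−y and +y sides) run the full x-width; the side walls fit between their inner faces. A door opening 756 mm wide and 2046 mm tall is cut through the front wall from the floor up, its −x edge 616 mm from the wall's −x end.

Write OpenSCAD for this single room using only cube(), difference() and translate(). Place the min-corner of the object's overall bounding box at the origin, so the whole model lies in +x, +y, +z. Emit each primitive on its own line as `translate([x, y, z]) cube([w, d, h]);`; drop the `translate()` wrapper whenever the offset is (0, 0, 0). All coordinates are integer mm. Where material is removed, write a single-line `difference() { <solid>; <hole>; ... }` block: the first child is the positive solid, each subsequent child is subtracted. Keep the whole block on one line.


difference() { cube([5740, 139, 2630]); translate([616, 0, 0]) cube([756, 139, 2046]); }
translate([0, 3941, 0]) cube([5740, 139, 2630]);
translate([0, 139, 0]) cube([139, 3802, 2630]);
translate([5601, 139, 0]) cube([139, 3802, 2630]);


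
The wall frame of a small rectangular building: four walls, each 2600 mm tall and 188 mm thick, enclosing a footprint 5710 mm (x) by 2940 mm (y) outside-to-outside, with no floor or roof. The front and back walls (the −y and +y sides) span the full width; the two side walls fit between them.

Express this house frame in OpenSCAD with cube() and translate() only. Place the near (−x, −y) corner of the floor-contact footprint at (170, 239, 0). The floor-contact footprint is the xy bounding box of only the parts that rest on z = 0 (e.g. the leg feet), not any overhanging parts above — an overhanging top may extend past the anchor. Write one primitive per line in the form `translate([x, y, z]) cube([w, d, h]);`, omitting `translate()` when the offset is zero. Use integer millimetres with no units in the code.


translate([170, 239, 0]) cube([5710, 188, 2600]);
translate([170, 2991, 0]) cube([5710, 188, 2600]);
translate([170, 427, 0]) cube([188, 2564, 2600]);
translate([5692, 427, 0]) cube([188, 2564, 2600]);


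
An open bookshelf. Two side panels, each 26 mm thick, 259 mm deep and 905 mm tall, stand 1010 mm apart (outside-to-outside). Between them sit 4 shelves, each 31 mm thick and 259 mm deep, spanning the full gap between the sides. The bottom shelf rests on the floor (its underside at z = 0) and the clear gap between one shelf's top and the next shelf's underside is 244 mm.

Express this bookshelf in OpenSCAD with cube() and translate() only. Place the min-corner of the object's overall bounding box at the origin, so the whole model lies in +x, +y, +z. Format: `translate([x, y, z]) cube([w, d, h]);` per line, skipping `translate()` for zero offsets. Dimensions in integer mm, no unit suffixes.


cube([26, 259, 905]);
translate([984, 0, 0]) cube([26, 259, 905]);
translate([26, 0, 0]) cube([958, 259, 31]);
translate([26, 0, 275]) cube([958, 259, 31]);
translate([26, 0, 550]) cube([958, 259, 31]);
translate([26, 0, 825]) cube([958, 259, 31]);


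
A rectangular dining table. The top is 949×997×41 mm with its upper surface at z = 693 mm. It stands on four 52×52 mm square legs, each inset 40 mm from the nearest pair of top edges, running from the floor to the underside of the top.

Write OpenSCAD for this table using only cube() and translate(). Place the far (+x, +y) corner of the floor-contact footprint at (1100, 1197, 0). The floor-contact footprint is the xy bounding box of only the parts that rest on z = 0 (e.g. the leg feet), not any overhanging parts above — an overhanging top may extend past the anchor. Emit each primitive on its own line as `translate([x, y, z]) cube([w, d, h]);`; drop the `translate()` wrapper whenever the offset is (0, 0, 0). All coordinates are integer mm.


translate([191, 240, 652]) cube([949, 997, 41]);
translate([231, 280, 0]) cube([52, 52, 652]);
translate([1048, 280, 0]) cube([52, 52, 652]);
translate([231, 1145, 0]) cube([52, 52, 652]);
translate([1048, 1145, 0]) cube([52, 52, 652]);


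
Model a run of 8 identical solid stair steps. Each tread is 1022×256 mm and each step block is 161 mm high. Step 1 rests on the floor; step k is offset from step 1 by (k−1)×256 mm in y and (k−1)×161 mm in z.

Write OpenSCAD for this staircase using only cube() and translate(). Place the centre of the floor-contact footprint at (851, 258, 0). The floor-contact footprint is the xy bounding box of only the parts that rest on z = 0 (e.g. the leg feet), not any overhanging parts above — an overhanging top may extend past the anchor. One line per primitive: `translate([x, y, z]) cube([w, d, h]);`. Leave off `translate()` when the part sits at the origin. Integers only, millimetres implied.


translate([340, 130, 0]) cube([1022, 256, 161]);
translate([340, 386, 161]) cube([1022, 256, 161]);
translate([340, 642, 322]) cube([1022, 256, 161]);
translate([340, 898, 483]) cube([1022, 256, 161]);
translate([340, 1154, 644]) cube([1022, 256, 161]);
translate([340, 1410, 805]) cube([1022, 256, 161]);
translate([340, 1666, 966]) cube([1022, 256, 161]);
translate([340, 1922, 1127]) cube([1022, 256, 161]);


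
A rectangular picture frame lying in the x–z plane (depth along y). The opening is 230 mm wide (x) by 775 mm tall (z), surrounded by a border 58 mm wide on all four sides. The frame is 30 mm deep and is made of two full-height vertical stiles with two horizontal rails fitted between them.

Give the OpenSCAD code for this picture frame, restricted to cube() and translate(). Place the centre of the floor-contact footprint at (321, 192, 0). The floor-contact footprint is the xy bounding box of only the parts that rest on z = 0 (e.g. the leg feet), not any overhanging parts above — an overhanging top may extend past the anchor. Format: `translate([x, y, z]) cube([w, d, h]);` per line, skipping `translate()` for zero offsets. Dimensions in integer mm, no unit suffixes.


translate([148, 177, 0]) cube([58, 30, 891]);
translate([436, 177, 0]) cube([58, 30, 891]);
translate([206, 177, 0]) cube([230, 30, 58]);
translate([206, 177, 833]) cube([230, 30, 58]);


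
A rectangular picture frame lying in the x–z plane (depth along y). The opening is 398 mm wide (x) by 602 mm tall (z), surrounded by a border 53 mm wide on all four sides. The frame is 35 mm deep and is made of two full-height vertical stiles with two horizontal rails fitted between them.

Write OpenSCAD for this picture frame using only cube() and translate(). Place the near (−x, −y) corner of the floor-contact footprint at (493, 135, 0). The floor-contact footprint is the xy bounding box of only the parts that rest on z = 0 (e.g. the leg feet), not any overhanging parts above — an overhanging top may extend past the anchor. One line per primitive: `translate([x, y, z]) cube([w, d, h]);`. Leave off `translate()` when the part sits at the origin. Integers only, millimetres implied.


translate([493, 135, 0]) cube([53, 35, 708]);
translate([944, 135, 0]) cube([53, 35, 708]);
translate([546, 135, 0]) cube([398, 35, 53]);
translate([546, 135, 655]) cube([398, 35, 53]);


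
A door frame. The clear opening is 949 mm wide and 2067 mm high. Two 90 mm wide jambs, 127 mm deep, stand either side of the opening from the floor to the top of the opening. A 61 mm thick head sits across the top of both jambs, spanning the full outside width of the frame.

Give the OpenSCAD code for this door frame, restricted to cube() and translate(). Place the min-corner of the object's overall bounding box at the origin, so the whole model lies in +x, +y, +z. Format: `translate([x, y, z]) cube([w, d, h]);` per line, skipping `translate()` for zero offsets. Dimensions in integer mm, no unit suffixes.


cube([90, 127, 2067]);
translate([1039, 0, 0]) cube([90, 127, 2067]);
translate([0, 0, 2067]) cube([1129, 127, 61]);


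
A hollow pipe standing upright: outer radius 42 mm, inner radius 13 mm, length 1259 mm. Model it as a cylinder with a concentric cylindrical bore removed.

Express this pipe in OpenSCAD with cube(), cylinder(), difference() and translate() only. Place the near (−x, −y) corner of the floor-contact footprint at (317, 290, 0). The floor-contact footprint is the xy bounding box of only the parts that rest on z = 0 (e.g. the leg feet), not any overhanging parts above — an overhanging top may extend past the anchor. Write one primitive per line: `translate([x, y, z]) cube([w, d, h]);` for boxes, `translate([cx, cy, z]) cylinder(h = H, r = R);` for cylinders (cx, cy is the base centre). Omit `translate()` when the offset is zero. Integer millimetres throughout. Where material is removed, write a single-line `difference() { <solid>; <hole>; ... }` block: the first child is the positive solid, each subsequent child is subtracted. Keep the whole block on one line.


difference() { translate([359, 332, 0]) cylinder(h = 1259, r = 42); translate([359, 332, 0]) cylinder(h = 1259, r = 13); }


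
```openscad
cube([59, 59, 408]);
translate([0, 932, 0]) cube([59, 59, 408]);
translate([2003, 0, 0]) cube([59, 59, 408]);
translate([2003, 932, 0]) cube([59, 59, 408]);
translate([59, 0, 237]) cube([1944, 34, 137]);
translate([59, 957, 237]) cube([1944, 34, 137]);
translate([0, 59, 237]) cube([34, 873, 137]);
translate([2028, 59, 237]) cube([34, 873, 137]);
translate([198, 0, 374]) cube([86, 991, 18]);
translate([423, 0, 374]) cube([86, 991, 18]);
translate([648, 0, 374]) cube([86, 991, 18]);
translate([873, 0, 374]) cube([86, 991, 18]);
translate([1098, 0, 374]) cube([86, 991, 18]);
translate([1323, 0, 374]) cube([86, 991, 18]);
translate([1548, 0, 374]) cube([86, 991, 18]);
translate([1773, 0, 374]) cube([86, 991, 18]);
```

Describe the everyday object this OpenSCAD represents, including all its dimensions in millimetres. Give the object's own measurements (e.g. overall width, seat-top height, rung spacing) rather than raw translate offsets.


A bed frame 2062 mm long (x) by 991 mm wide (y). Four 59×59 mm corner posts, 408 mm tall, at the corners of the footprint. Four rails of 34 mm thickness and 137 mm height run between adjacent posts with their undersides at z = 237 mm, their outer faces flush with the outside of the frame (the two x-running rails run between the posts' inner faces; the two y-running rails run between the posts' inner faces). 8 slats, each 86 mm wide (x) and 18 mm thick, lie across the top of the two x-running rails, running the full 991 mm width of the frame in y; along x they sit between the end posts with a 139 mm gap after the −x posts and between neighbouring slats, leaving 144 mm before the +x posts.


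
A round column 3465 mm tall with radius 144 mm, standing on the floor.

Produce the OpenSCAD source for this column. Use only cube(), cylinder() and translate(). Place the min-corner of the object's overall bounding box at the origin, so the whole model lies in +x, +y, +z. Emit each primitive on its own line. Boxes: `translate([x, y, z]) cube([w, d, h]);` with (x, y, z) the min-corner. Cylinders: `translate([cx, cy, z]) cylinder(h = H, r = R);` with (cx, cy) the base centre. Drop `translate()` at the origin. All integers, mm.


translate([144, 144, 0]) cylinder(h = 3465, r = 144);


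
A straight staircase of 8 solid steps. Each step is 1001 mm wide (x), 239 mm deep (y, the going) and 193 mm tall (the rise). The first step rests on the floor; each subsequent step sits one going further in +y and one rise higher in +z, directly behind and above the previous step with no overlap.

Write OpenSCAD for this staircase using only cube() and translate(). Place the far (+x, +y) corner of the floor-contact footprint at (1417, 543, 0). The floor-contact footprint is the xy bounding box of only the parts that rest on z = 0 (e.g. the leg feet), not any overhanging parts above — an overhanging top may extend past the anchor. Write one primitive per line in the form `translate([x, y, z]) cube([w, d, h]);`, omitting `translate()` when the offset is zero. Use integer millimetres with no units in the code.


translate([416, 304, 0]) cube([1001, 239, 193]);
translate([416, 543, 193]) cube([1001, 239, 193]);
translate([416, 782, 386]) cube([1001, 239, 193]);
translate([416, 1021, 579]) cube([1001, 239, 193]);
translate([416, 1260, 772]) cube([1001, 239, 193]);
translate([416, 1499, 965]) cube([1001, 239, 193]);
translate([416, 1738, 1158]) cube([1001, 239, 193]);
translate([416, 1977, 1351]) cube([1001, 239, 193]);


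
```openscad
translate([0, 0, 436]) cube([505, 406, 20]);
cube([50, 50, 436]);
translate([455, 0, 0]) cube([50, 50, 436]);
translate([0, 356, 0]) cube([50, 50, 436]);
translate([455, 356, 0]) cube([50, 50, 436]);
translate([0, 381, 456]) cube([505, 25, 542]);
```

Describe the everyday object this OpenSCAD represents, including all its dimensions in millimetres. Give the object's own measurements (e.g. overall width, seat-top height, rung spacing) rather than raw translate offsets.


A chair. The seat is a 505×406×20 mm slab with its top at z = 456 mm, on four 50×50 mm corner legs (flush with the seat edges, standing on z = 0). A flat backrest 25 mm thick, 542 mm tall, spans the full seat width and rises from the seat top along its +y edge, rear face flush with the rear of the seat.


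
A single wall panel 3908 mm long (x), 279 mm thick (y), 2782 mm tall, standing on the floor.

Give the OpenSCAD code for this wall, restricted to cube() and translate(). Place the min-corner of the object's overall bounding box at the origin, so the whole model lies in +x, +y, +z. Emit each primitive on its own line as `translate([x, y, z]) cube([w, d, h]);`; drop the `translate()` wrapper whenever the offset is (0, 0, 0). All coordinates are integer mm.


cube([3908, 279, 2782]);


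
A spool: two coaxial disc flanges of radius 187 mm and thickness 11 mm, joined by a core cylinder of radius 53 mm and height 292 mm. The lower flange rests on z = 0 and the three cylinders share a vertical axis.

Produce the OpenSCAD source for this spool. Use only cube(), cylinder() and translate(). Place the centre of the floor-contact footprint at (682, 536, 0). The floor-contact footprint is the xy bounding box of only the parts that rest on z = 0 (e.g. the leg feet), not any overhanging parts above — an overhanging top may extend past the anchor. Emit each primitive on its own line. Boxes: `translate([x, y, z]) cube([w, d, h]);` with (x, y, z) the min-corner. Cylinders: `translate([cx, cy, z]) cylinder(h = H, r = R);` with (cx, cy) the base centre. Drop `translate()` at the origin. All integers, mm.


translate([682, 536, 0]) cylinder(h = 11, r = 187);
translate([682, 536, 11]) cylinder(h = 292, r = 53);
translate([682, 536, 303]) cylinder(h = 11, r = 187);


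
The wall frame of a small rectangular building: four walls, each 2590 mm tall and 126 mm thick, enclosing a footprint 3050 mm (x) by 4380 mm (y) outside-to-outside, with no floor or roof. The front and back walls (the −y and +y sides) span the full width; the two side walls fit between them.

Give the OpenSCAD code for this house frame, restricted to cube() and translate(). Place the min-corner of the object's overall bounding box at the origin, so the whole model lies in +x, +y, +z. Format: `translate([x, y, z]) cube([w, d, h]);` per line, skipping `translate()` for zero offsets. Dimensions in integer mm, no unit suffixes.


cube([3050, 126, 2590]);
translate([0, 4254, 0]) cube([3050, 126, 2590]);
translate([0, 126, 0]) cube([126, 4128, 2590]);
translate([2924, 126, 0]) cube([126, 4128, 2590]);


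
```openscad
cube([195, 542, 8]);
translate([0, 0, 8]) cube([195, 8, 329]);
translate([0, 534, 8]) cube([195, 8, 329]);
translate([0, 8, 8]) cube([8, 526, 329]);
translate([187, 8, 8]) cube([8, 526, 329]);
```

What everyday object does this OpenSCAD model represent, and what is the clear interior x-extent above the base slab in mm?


An open box. The internal width is 179 mm.

A 195×542 base slab with four walls standing on it — an open box. The base is 195 mm wide and the walls are 8 mm thick, so the internal width is 195 − 2 × 8 = 179 mm.


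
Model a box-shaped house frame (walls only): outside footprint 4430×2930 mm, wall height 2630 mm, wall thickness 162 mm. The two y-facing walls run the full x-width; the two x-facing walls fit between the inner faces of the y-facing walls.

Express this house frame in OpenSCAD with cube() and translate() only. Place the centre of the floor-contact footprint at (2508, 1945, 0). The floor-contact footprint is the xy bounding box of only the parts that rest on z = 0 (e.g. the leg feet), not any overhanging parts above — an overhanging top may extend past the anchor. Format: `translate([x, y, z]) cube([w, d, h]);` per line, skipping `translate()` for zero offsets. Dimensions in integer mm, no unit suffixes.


translate([293, 480, 0]) cube([4430, 162, 2630]);
translate([293, 3248, 0]) cube([4430, 162, 2630]);
translate([293, 642, 0]) cube([162, 2606, 2630]);
translate([4561, 642, 0]) cube([162, 2606, 2630]);


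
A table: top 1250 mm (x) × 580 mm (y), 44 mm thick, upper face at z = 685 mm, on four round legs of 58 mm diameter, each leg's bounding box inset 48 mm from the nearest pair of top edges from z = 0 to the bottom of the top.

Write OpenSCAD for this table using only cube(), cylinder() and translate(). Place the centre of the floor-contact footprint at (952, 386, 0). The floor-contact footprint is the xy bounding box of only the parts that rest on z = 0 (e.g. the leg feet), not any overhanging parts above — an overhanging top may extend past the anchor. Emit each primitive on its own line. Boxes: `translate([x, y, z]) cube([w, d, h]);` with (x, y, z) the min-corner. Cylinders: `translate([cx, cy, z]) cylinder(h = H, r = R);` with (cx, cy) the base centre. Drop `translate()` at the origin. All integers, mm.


translate([327, 96, 641]) cube([1250, 580, 44]);
translate([404, 173, 0]) cylinder(h = 641, r = 29);
translate([1500, 173, 0]) cylinder(h = 641, r = 29);
translate([404, 599, 0]) cylinder(h = 641, r = 29);
translate([1500, 599, 0]) cylinder(h = 641, r = 29);


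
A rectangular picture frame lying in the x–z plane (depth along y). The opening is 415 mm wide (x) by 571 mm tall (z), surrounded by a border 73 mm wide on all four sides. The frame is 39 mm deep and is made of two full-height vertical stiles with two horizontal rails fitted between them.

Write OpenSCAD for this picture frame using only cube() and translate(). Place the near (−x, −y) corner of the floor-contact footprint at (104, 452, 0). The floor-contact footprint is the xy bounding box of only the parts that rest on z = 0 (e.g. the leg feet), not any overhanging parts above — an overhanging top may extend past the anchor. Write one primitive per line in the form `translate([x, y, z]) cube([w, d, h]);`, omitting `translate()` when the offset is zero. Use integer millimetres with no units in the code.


translate([104, 452, 0]) cube([73, 39, 717]);
translate([592, 452, 0]) cube([73, 39, 717]);
translate([177, 452, 0]) cube([415, 39, 73]);
translate([177, 452, 644]) cube([415, 39, 73]);


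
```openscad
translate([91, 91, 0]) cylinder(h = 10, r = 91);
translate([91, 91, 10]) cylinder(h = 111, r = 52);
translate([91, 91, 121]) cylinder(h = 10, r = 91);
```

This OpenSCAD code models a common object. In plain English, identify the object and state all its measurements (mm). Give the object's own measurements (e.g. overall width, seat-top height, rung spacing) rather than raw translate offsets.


A spool: two coaxial disc flanges of radius 91 mm and thickness 10 mm, joined by a core cylinder of radius 52 mm and height 111 mm. The lower flange rests on z = 0 and the three cylinders share a vertical axis.


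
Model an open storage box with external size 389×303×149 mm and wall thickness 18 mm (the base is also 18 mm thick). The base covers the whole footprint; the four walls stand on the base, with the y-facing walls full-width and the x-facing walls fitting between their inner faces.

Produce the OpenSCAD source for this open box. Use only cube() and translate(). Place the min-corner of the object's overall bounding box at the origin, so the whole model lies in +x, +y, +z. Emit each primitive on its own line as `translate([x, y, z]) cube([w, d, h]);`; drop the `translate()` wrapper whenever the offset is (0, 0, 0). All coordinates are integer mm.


cube([389, 303, 18]);
translate([0, 0, 18]) cube([389, 18, 131]);
translate([0, 285, 18]) cube([389, 18, 131]);
translate([0, 18, 18]) cube([18, 267, 131]);
translate([371, 18, 18]) cube([18, 267, 131]);


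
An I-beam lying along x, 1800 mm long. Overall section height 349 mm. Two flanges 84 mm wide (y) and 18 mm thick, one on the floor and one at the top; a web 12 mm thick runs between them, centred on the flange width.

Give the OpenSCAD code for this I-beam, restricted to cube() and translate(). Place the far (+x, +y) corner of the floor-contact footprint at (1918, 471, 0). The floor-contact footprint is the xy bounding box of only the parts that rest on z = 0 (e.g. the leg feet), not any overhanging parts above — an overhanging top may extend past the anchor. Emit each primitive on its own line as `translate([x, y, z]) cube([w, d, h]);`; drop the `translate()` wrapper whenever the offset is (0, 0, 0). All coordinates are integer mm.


translate([118, 387, 0]) cube([1800, 84, 18]);
translate([118, 423, 18]) cube([1800, 12, 313]);
translate([118, 387, 331]) cube([1800, 84, 18]);


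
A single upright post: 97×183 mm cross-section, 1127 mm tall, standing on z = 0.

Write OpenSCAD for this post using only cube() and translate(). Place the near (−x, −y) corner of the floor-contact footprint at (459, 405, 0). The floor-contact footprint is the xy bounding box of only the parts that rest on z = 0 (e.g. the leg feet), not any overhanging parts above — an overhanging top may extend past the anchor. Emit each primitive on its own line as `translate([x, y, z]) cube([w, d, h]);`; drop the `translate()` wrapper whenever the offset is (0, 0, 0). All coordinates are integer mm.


translate([459, 405, 0]) cube([97, 183, 1127]);


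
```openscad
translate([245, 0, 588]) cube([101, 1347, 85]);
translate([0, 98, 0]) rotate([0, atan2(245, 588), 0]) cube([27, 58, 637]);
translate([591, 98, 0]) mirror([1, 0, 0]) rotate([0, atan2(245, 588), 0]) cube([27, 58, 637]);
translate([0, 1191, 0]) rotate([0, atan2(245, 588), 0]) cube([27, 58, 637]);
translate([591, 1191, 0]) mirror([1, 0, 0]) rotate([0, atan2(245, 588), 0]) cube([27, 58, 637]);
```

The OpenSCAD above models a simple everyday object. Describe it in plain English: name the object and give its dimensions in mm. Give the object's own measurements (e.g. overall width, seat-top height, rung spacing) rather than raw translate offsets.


A sawhorse. A 101×1347×85 mm beam (x, y, z) sits on two A-frame leg pairs. Each pair is two raked legs of 27×58 mm section (58 mm along y) splaying symmetrically in x. Each leg rises 588 mm vertically over 245 mm of horizontal reach and is 637 mm long along its own axis. Every leg's outer bottom edge rests on the floor and its outer top edge meets a bottom edge of the beam — the left legs (tilting toward +x) meet the beam's −x bottom edge, the right legs (their mirror images, tilting toward −x) meet its +x bottom edge — so the leg tops tuck under the beam, the beam's underside is 588 mm above the floor, and the feet are 591 mm apart outside-to-outside with the beam centred between them. The two leg pairs are set in 98 mm from either end of the beam.


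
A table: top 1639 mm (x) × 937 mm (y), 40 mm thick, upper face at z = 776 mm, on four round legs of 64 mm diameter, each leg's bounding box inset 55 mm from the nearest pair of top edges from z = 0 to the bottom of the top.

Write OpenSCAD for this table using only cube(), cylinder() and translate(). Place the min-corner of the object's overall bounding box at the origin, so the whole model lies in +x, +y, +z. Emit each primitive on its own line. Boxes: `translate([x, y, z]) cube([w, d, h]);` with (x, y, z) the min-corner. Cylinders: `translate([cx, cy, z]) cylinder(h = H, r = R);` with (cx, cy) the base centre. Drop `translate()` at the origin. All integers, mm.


translate([0, 0, 736]) cube([1639, 937, 40]);
translate([87, 87, 0]) cylinder(h = 736, r = 32);
translate([1552, 87, 0]) cylinder(h = 736, r = 32);
translate([87, 850, 0]) cylinder(h = 736, r = 32);
translate([1552, 850, 0]) cylinder(h = 736, r = 32);
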